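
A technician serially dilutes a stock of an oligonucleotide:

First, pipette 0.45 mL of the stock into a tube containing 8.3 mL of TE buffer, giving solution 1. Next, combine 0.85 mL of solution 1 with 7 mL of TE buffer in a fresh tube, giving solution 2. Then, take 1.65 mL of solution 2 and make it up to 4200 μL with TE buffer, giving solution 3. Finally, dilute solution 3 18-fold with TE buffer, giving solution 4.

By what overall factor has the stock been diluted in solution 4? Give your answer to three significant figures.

Step 1: 0.45 mL + 8.3 mL = 8.75 mL total → factor 8.75/0.45 = 19.444
Step 2: 0.85 mL + 7 mL = 7.85 mL total → factor 7.85/0.85 = 9.2353
Step 3: 1.65 mL brought to 4200 μL → factor 4.2/1.65 = 2.5455
Step 4: 18-fold → factor 18
Overall dilution factor = 19.444 × 9.2353 × 2.5455 × 18 = 8227.8

8.23 × 10^3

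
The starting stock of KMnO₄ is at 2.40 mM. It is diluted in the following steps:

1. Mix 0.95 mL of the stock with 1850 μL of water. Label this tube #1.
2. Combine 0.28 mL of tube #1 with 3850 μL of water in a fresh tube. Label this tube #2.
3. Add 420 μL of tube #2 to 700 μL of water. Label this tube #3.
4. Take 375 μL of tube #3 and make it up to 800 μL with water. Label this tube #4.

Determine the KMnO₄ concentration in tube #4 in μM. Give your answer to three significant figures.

Step 1: 0.95 mL + 1850 μL = 2.8 mL total → factor 2.8/0.95 = 2.9474
Step 2: 0.28 mL + 3850 μL = 4.13 mL total → factor 4.13/0.28 = 14.75
Step 3: 420 μL + 700 μL = 1120 μL total → factor 1120/420 = 2.6667
Step 4: 375 μL brought to 800 μL → factor 800/375 = 2.1333
Overall dilution factor = 2.9474 × 14.75 × 2.6667 × 2.1333 = 247.32
Final = 2.40 mM / 247.32 = 0.009704 mM = 9.70 μM

9.70 μM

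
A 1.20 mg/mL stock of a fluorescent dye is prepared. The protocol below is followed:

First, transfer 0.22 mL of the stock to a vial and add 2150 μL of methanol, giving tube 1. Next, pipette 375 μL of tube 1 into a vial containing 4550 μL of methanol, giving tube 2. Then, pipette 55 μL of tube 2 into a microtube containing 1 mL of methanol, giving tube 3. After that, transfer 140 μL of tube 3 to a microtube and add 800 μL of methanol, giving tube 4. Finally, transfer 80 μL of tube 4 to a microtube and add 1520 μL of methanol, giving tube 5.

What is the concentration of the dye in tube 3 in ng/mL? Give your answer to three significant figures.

Step 1: 0.22 mL + 2150 μL = 2.37 mL total → factor 2.37/0.22 = 10.773
Step 2: 375 μL + 4550 μL = 4925 μL total → factor 4925/375 = 13.133
Step 3: 55 μL + 1 mL = 1055 μL total → factor 1055/55 = 19.182
Dilution factor through tube 3 = 10.773 × 13.133 × 19.182 = 2713.9
[tube 3] = 1.20 mg/mL / 2713.9 = 0.0004422 mg/mL = 442 ng/mL

442 ng/mL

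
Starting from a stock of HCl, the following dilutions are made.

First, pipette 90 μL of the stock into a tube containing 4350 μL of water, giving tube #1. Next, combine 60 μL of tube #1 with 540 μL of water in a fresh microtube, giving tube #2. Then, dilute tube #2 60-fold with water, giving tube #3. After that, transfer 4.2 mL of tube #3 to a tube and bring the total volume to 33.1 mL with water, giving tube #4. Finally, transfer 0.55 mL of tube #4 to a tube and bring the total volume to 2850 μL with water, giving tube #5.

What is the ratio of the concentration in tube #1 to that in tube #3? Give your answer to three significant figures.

600

Step 1: 90 μL + 4350 μL = 4440 μL total → factor 4440/90 = 49.333
Step 2: 60 μL + 540 μL = 600 μL total → factor 600/60 = 10
Step 3: 60-fold → factor 60
Dilution factor to tube #1 = 49.333; to tube #3 = 29600
[tube #1]/[tube #3] = (factor to tube #3)/(factor to tube #1) = 29600/49.333 = 600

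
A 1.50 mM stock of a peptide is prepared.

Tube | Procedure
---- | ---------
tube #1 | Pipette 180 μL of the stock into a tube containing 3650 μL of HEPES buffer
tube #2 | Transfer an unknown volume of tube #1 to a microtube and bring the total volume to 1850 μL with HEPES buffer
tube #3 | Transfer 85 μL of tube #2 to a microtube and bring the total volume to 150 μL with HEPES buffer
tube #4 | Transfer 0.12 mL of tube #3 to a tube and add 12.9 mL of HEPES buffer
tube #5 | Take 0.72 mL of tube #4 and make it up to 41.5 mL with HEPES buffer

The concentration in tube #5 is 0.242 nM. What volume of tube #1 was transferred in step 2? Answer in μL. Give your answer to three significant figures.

Step 1: 180 μL + 3650 μL = 3830 μL total → factor 3830/180 = 21.278
Step 2: v brought to 1850 μL → factor = 1850 μL/v
Step 3: 85 μL brought to 150 μL → factor 150/85 = 1.7647
Step 4: 0.12 mL + 12.9 mL = 13.02 mL total → factor 13.02/0.12 = 108.5
Step 5: 0.72 mL brought to 41.5 mL → factor 41.5/0.72 = 57.639
Product of known-step factors = 2.3482 × 10^5
Overall factor = 1.50 mM / (0.242 nM) = 6.1983 × 10^6
Step-2 factor = 6.1983 × 10^6 / 2.3482 × 10^5 = 26.396
v = 1850 μL / 26.396 = 70.1 μL

70.1 μL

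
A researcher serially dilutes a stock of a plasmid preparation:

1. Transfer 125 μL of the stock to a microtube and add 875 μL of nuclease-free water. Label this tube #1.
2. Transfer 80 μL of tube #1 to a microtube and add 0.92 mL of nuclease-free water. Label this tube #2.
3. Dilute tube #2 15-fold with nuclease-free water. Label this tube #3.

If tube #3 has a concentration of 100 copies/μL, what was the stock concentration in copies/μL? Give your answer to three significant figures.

1.50 × 10^5 copies/μL

Step 1: 125 μL + 875 μL = 1000 μL total → factor 1000/125 = 8
Step 2: 80 μL + 0.92 mL = 1000 μL total → factor 1000/80 = 12.5
Step 3: 15-fold → factor 15
Overall dilution factor = 8 × 12.5 × 15 = 1500
Stock = 100 copies/μL × 1500 = 1.50 × 10^5 copies/μL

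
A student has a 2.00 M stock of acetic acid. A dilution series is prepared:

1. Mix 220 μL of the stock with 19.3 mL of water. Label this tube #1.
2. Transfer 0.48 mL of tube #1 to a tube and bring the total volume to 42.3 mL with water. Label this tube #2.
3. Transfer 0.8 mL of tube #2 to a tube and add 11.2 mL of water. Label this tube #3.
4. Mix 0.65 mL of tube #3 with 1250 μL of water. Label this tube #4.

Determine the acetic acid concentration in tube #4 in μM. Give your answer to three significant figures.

5.83 μM

Step 1: 220 μL + 19.3 mL = 19520 μL total → factor 19520/220 = 88.727
Step 2: 0.48 mL brought to 42.3 mL → factor 42.3/0.48 = 88.125
Step 3: 0.8 mL + 11.2 mL = 12 mL total → factor 12/0.8 = 15
Step 4: 0.65 mL + 1250 μL = 1.9 mL total → factor 1.9/0.65 = 2.9231
Overall dilution factor = 88.727 × 88.125 × 15 × 2.9231 = 3.4284 × 10^5
Final = 2.00 M / 3.4284 × 10^5 = 5.834 × 10^-6 M = 5.83 μM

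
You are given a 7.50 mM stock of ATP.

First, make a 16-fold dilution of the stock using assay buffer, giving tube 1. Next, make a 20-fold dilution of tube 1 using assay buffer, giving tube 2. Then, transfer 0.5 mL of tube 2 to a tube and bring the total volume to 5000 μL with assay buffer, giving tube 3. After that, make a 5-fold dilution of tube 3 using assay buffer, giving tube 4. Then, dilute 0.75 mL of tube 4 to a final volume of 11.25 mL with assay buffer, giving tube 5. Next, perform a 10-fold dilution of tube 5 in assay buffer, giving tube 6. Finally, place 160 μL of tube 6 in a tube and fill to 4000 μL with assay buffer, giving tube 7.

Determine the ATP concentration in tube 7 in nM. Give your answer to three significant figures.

Step 1: 16-fold → factor 16
Step 2: 20-fold → factor 20
Step 3: 0.5 mL brought to 5000 μL → factor 5/0.5 = 10
Step 4: 5-fold → factor 5
Step 5: 0.75 mL brought to 11.25 mL → factor 11.25/0.75 = 15
Step 6: 10-fold → factor 10
Step 7: 160 μL brought to 4000 μL → factor 4000/160 = 25
Overall dilution factor = 16 × 20 × 10 × 5 × 15 × 10 × 25 = 6 × 10^7
Final = 7.50 mM / 6 × 10^7 = 1.250 × 10^-7 mM = 0.125 nM

0.125 nM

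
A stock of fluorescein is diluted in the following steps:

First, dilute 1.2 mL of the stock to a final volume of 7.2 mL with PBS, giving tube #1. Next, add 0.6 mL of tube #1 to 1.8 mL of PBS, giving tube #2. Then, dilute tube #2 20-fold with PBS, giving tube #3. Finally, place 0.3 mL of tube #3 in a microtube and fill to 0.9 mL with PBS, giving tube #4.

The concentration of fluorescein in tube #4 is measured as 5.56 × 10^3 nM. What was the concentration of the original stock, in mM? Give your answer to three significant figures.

8.01 mM

Step 1: 1.2 mL brought to 7.2 mL → factor 7.2/1.2 = 6
Step 2: 0.6 mL + 1.8 mL = 2.4 mL total → factor 2.4/0.6 = 4
Step 3: 20-fold → factor 20
Step 4: 0.3 mL brought to 0.9 mL → factor 0.9/0.3 = 3
Overall dilution factor = 6 × 4 × 20 × 3 = 1440
Stock = 5.56 × 10^3 nM × 1440 = 8.006 × 10^6 nM = 8.01 mM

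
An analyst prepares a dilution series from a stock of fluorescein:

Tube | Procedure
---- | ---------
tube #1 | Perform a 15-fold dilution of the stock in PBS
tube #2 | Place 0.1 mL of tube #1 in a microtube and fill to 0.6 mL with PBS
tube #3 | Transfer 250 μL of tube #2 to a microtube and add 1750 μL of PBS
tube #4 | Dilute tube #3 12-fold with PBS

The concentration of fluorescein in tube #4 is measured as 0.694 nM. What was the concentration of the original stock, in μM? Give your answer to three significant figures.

6.00 μM

Step 1: 15-fold → factor 15
Step 2: 0.1 mL brought to 0.6 mL → factor 0.6/0.1 = 6
Step 3: 250 μL + 1750 μL = 2000 μL total → factor 2000/250 = 8
Step 4: 12-fold → factor 12
Overall dilution factor = 15 × 6 × 8 × 12 = 8640
Stock = 0.694 nM × 8640 = 5996 nM = 6.00 μM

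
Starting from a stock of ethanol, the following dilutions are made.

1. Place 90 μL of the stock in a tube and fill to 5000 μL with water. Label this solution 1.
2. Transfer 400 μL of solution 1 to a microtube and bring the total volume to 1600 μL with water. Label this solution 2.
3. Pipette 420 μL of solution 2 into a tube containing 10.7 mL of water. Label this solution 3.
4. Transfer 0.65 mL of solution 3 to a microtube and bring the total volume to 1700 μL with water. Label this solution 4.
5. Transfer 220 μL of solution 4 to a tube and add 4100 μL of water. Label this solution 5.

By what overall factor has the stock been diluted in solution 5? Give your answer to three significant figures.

3.02 × 10^5

Step 1: 90 μL brought to 5000 μL → factor 5000/90 = 55.556
Step 2: 400 μL brought to 1600 μL → factor 1600/400 = 4
Step 3: 420 μL + 10.7 mL = 11120 μL total → factor 11120/420 = 26.476
Step 4: 0.65 mL brought to 1700 μL → factor 1.7/0.65 = 2.6154
Step 5: 220 μL + 4100 μL = 4320 μL total → factor 4320/220 = 19.636
Overall dilution factor = 55.556 × 4 × 26.476 × 2.6154 × 19.636 = 3.0216 × 10^5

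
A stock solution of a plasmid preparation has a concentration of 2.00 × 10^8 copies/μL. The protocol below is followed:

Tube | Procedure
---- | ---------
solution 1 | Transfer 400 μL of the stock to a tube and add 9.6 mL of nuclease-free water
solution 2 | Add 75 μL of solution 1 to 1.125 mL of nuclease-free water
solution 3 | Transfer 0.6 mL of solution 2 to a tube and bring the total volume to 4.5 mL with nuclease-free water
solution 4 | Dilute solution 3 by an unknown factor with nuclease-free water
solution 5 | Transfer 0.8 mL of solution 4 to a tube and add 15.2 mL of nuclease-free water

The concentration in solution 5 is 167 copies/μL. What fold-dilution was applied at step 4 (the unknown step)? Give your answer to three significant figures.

20.0-fold

Step 1: 400 μL + 9.6 mL = 10000 μL total → factor 10000/400 = 25
Step 2: 75 μL + 1.125 mL = 1200 μL total → factor 1200/75 = 16
Step 3: 0.6 mL brought to 4.5 mL → factor 4.5/0.6 = 7.5
Step 4: unknown factor x
Step 5: 0.8 mL + 15.2 mL = 16 mL total → factor 16/0.8 = 20
Product of known-step factors = 60000
Overall factor = 2.00 × 10^8 copies/μL / (167 copies/μL) = 1.1976 × 10^6
x = 1.1976 × 10^6 / 60000 = 20.0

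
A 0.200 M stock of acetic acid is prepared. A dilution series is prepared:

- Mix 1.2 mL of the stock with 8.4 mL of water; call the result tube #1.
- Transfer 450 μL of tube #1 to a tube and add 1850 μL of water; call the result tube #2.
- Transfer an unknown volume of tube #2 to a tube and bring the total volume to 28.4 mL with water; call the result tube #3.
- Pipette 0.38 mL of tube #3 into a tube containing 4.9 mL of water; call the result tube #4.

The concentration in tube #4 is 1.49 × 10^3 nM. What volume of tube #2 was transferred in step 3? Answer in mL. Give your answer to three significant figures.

0.120 mL

Step 1: 1.2 mL + 8.4 mL = 9.6 mL total → factor 9.6/1.2 = 8
Step 2: 450 μL + 1850 μL = 2300 μL total → factor 2300/450 = 5.1111
Step 3: v brought to 28.4 mL → factor = 28.4 mL/v
Step 4: 0.38 mL + 4.9 mL = 5.28 mL total → factor 5.28/0.38 = 13.895
Product of known-step factors = 568.14
Overall factor = 0.200 M / (1.49 × 10^3 nM) = 1.3423 × 10^5
Step-3 factor = 1.3423 × 10^5 / 568.14 = 236.26
v = 28.4 mL / 236.26 = 0.120 mL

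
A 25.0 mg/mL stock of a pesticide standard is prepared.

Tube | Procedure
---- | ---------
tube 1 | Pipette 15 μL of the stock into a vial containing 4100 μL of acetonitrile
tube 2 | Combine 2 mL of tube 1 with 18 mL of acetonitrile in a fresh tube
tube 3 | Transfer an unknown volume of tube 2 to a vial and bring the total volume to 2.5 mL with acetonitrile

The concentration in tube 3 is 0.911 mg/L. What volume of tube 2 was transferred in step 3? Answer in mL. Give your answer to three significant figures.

Step 1: 15 μL + 4100 μL = 4115 μL total → factor 4115/15 = 274.33
Step 2: 2 mL + 18 mL = 20 mL total → factor 20/2 = 10
Step 3: v brought to 2.5 mL → factor = 2.5 mL/v
Product of known-step factors = 2743.3
Overall factor = 25.0 mg/mL / (0.911 mg/L) = 27442
Step-3 factor = 27442 / 2743.3 = 10.003
v = 2.5 mL / 10.003 = 0.250 mL

0.250 mL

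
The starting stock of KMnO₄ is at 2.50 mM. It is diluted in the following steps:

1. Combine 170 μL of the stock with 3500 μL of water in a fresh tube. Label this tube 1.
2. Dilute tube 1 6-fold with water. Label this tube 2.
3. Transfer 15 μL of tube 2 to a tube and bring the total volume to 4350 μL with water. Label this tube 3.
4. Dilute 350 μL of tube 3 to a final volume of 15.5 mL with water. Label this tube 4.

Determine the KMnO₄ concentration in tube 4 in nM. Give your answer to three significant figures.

Step 1: 170 μL + 3500 μL = 3670 μL total → factor 3670/170 = 21.588
Step 2: 6-fold → factor 6
Step 3: 15 μL brought to 4350 μL → factor 4350/15 = 290
Step 4: 350 μL brought to 15.5 mL → factor 15500/350 = 44.286
Overall dilution factor = 21.588 × 6 × 290 × 44.286 = 1.6635 × 10^6
Final = 2.50 mM / 1.6635 × 10^6 = 1.503 × 10^-6 mM = 1.50 nM

1.50 nM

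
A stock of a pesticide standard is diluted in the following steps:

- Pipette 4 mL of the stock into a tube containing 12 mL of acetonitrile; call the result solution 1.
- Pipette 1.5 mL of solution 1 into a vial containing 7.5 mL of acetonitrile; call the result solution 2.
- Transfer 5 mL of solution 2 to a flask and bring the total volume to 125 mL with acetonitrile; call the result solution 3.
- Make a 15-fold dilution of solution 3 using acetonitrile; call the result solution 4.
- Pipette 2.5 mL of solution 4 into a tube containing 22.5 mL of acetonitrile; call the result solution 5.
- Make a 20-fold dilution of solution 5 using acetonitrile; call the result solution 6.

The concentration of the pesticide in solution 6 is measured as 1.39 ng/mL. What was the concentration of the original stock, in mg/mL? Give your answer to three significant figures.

Step 1: 4 mL + 12 mL = 16 mL total → factor 16/4 = 4
Step 2: 1.5 mL + 7.5 mL = 9 mL total → factor 9/1.5 = 6
Step 3: 5 mL brought to 125 mL → factor 125/5 = 25
Step 4: 15-fold → factor 15
Step 5: 2.5 mL + 22.5 mL = 25 mL total → factor 25/2.5 = 10
Step 6: 20-fold → factor 20
Overall dilution factor = 4 × 6 × 25 × 15 × 10 × 20 = 1.8 × 10^6
Stock = 1.39 ng/mL × 1.8 × 10^6 = 2.502 × 10^6 ng/mL = 2.50 mg/mL

2.50 mg/mL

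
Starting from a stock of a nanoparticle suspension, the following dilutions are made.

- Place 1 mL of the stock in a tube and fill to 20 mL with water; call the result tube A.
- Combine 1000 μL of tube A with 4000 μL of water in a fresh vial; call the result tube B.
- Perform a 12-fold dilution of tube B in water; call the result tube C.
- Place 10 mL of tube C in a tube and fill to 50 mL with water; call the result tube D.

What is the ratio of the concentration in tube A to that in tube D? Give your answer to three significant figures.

300

Step 1: 1 mL brought to 20 mL → factor 20/1 = 20
Step 2: 1000 μL + 4000 μL = 5000 μL total → factor 5000/1000 = 5
Step 3: 12-fold → factor 12
Step 4: 10 mL brought to 50 mL → factor 50/10 = 5
Dilution factor to tube A = 20; to tube D = 6000
[tube A]/[tube D] = (factor to tube D)/(factor to tube A) = 6000/20 = 300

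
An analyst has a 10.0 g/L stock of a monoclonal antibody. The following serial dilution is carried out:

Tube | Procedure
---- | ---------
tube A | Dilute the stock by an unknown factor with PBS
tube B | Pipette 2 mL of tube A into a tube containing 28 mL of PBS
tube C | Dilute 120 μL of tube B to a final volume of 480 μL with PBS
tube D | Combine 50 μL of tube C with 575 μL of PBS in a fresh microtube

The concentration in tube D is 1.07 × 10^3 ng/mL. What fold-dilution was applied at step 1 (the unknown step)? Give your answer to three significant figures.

Step 1: unknown factor x
Step 2: 2 mL + 28 mL = 30 mL total → factor 30/2 = 15
Step 3: 120 μL brought to 480 μL → factor 480/120 = 4
Step 4: 50 μL + 575 μL = 625 μL total → factor 625/50 = 12.5
Product of known-step factors = 750
Overall factor = 10.0 g/L / (1.07 × 10^3 ng/mL) = 9345.8
x = 9345.8 / 750 = 12.5

12.5-fold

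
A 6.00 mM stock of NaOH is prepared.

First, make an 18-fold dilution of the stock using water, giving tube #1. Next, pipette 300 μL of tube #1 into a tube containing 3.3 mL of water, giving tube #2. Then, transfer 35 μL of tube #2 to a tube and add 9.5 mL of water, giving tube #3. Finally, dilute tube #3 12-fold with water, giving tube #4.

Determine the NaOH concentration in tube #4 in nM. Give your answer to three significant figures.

8.50 nM

Step 1: 18-fold → factor 18
Step 2: 300 μL + 3.3 mL = 3600 μL total → factor 3600/300 = 12
Step 3: 35 μL + 9.5 mL = 9535 μL total → factor 9535/35 = 272.43
Step 4: 12-fold → factor 12
Overall dilution factor = 18 × 12 × 272.43 × 12 = 7.0613 × 10^5
Final = 6.00 mM / 7.0613 × 10^5 = 8.497 × 10^-6 mM = 8.50 nM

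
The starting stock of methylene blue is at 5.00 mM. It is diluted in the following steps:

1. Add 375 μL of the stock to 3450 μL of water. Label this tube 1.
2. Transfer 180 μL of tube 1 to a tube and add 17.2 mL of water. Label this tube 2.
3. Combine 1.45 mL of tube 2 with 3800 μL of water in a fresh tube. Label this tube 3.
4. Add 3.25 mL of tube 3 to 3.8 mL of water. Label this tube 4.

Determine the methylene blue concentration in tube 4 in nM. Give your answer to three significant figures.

Step 1: 375 μL + 3450 μL = 3825 μL total → factor 3825/375 = 10.2
Step 2: 180 μL + 17.2 mL = 17380 μL total → factor 17380/180 = 96.556
Step 3: 1.45 mL + 3800 μL = 5.25 mL total → factor 5.25/1.45 = 3.6207
Step 4: 3.25 mL + 3.8 mL = 7.05 mL total → factor 7.05/3.25 = 2.1692
Overall dilution factor = 10.2 × 96.556 × 3.6207 × 2.1692 = 7735.3
Final = 5.00 mM / 7735.3 = 0.0006464 mM = 646 nM

646 nM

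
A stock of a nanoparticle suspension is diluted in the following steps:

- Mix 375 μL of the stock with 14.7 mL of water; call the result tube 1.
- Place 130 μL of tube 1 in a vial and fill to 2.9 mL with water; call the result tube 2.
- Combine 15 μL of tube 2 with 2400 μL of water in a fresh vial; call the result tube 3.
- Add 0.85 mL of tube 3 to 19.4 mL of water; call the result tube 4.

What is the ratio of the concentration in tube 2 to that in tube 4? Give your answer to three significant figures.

3.84 × 10^3

Step 1: 375 μL + 14.7 mL = 15075 μL total → factor 15075/375 = 40.2
Step 2: 130 μL brought to 2.9 mL → factor 2900/130 = 22.308
Step 3: 15 μL + 2400 μL = 2415 μL total → factor 2415/15 = 161
Step 4: 0.85 mL + 19.4 mL = 20.25 mL total → factor 20.25/0.85 = 23.824
Dilution factor to tube 2 = 896.77; to tube 4 = 3.4396 × 10^6
[tube 2]/[tube 4] = (factor to tube 4)/(factor to tube 2) = 3.4396 × 10^6/896.77 = 3.84 × 10^3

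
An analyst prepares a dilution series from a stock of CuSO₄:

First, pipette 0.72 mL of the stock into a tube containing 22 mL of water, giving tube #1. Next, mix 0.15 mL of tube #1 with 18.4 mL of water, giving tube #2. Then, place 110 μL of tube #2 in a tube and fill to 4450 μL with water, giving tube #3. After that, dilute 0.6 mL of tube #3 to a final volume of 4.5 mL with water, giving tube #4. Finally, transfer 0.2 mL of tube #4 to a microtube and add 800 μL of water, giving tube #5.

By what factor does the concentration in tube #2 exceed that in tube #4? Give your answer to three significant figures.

Step 1: 0.72 mL + 22 mL = 22.72 mL total → factor 22.72/0.72 = 31.556
Step 2: 0.15 mL + 18.4 mL = 18.55 mL total → factor 18.55/0.15 = 123.67
Step 3: 110 μL brought to 4450 μL → factor 4450/110 = 40.455
Step 4: 0.6 mL brought to 4.5 mL → factor 4.5/0.6 = 7.5
Dilution factor to tube #2 = 3902.4; to tube #4 = 1.184 × 10^6
[tube #2]/[tube #4] = (factor to tube #4)/(factor to tube #2) = 1.184 × 10^6/3902.4 = 303

303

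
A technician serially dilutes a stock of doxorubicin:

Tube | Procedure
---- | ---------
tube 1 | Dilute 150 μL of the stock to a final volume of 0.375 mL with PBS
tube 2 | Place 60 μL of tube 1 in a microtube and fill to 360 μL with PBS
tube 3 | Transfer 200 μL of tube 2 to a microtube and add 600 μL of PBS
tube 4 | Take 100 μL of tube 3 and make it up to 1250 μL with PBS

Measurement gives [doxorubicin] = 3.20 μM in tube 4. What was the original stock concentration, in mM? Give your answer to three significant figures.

Step 1: 150 μL brought to 0.375 mL → factor 375/150 = 2.5
Step 2: 60 μL brought to 360 μL → factor 360/60 = 6
Step 3: 200 μL + 600 μL = 800 μL total → factor 800/200 = 4
Step 4: 100 μL brought to 1250 μL → factor 1250/100 = 12.5
Overall dilution factor = 2.5 × 6 × 4 × 12.5 = 750
Stock = 3.20 μM × 750 = 2400 μM = 2.40 mM

2.40 mM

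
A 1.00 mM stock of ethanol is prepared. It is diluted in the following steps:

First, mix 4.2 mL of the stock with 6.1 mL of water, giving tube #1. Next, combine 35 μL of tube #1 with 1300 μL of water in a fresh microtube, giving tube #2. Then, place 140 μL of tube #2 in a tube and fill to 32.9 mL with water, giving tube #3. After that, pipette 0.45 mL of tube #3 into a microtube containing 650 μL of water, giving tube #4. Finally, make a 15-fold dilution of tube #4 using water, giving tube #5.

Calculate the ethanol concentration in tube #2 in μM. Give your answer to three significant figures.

10.7 μM

Step 1: 4.2 mL + 6.1 mL = 10.3 mL total → factor 10.3/4.2 = 2.4524
Step 2: 35 μL + 1300 μL = 1335 μL total → factor 1335/35 = 38.143
Dilution factor through tube #2 = 2.4524 × 38.143 = 93.541
[tube #2] = 1.00 mM / 93.541 = 0.01069 mM = 10.7 μM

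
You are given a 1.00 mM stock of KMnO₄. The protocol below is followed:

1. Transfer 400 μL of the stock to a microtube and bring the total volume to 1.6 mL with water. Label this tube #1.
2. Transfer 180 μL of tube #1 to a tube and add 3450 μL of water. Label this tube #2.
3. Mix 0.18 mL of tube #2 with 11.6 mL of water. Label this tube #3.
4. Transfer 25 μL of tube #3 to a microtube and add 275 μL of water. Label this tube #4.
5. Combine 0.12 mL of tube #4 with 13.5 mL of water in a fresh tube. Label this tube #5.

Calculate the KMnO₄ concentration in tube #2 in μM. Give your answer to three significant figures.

12.4 μM

Step 1: 400 μL brought to 1.6 mL → factor 1600/400 = 4
Step 2: 180 μL + 3450 μL = 3630 μL total → factor 3630/180 = 20.167
Dilution factor through tube #2 = 4 × 20.167 = 80.667
[tube #2] = 1.00 mM / 80.667 = 0.01240 mM = 12.4 μM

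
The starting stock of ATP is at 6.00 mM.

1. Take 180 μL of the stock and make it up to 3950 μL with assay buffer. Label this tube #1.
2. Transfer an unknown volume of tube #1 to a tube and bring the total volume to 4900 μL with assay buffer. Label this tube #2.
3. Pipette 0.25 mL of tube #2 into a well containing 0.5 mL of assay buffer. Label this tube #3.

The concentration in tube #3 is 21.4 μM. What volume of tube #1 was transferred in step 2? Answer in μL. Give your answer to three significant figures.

1.15 × 10^3 μL

Step 1: 180 μL brought to 3950 μL → factor 3950/180 = 21.944
Step 2: v brought to 4900 μL → factor = 4900 μL/v
Step 3: 0.25 mL + 0.5 mL = 0.75 mL total → factor 0.75/0.25 = 3
Product of known-step factors = 65.833
Overall factor = 6.00 mM / (21.4 μM) = 280.37
Step-2 factor = 280.37 / 65.833 = 4.2588
v = 4900 μL / 4.2588 = 1.15 × 10^3 μL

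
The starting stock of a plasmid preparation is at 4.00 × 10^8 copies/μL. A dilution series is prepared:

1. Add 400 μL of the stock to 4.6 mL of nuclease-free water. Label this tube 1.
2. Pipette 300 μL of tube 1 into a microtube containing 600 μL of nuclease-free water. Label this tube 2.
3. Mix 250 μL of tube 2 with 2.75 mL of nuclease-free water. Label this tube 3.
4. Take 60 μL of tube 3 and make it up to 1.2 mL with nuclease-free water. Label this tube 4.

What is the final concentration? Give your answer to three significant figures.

Step 1: 400 μL + 4.6 mL = 5000 μL total → factor 5000/400 = 12.5
Step 2: 300 μL + 600 μL = 900 μL total → factor 900/300 = 3
Step 3: 250 μL + 2.75 mL = 3000 μL total → factor 3000/250 = 12
Step 4: 60 μL brought to 1.2 mL → factor 1200/60 = 20
Overall dilution factor = 12.5 × 3 × 12 × 20 = 9000
Final = 4.00 × 10^8 copies/μL / 9000 = 4.44 × 10^4 copies/μL

4.44 × 10^4 copies/μL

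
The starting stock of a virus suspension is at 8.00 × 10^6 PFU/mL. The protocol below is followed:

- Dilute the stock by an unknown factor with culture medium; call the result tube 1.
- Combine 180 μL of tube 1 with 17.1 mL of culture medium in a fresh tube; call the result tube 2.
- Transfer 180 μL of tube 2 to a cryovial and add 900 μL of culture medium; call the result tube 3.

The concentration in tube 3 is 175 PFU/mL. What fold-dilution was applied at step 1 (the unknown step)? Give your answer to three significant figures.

Step 1: unknown factor x
Step 2: 180 μL + 17.1 mL = 17280 μL total → factor 17280/180 = 96
Step 3: 180 μL + 900 μL = 1080 μL total → factor 1080/180 = 6
Product of known-step factors = 576
Overall factor = 8.00 × 10^6 PFU/mL / (175 PFU/mL) = 45714
x = 45714 / 576 = 79.4

79.4-fold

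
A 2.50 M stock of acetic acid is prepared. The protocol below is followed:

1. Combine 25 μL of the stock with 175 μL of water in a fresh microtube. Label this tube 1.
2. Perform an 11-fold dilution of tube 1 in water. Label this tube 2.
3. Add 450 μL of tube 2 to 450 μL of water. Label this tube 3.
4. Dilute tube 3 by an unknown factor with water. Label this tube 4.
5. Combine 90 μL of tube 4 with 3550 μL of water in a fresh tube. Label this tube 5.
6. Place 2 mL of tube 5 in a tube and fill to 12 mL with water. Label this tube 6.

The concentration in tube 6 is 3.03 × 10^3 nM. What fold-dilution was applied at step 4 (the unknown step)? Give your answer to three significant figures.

Step 1: 25 μL + 175 μL = 200 μL total → factor 200/25 = 8
Step 2: 11-fold → factor 11
Step 3: 450 μL + 450 μL = 900 μL total → factor 900/450 = 2
Step 4: unknown factor x
Step 5: 90 μL + 3550 μL = 3640 μL total → factor 3640/90 = 40.444
Step 6: 2 mL brought to 12 mL → factor 12/2 = 6
Product of known-step factors = 42709
Overall factor = 2.50 M / (3.03 × 10^3 nM) = 8.2508 × 10^5
x = 8.2508 × 10^5 / 42709 = 19.3

19.3-fold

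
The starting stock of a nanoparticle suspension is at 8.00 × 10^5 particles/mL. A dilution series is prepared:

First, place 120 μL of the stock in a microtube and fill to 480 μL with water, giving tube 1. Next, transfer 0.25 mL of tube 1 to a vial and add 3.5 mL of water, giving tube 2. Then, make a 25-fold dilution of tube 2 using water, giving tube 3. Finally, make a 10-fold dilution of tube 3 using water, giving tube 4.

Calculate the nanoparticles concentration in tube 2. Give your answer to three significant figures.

1.33 × 10^4 particles/mL

Step 1: 120 μL brought to 480 μL → factor 480/120 = 4
Step 2: 0.25 mL + 3.5 mL = 3.75 mL total → factor 3.75/0.25 = 15
Dilution factor through tube 2 = 4 × 15 = 60
[tube 2] = 8.00 × 10^5 particles/mL / 60 = 1.33 × 10^4 particles/mL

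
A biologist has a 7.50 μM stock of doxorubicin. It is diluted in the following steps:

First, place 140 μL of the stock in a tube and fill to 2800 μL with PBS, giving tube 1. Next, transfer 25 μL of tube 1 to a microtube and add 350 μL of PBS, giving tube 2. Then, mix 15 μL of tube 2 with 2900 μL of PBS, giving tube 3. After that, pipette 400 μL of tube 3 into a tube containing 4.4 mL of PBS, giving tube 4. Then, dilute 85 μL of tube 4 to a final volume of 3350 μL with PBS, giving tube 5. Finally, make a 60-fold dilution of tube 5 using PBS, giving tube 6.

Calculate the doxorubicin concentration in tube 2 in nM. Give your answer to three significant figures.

25.0 nM

Step 1: 140 μL brought to 2800 μL → factor 2800/140 = 20
Step 2: 25 μL + 350 μL = 375 μL total → factor 375/25 = 15
Dilution factor through tube 2 = 20 × 15 = 300
[tube 2] = 7.50 μM / 300 = 0.02500 μM = 25.0 nM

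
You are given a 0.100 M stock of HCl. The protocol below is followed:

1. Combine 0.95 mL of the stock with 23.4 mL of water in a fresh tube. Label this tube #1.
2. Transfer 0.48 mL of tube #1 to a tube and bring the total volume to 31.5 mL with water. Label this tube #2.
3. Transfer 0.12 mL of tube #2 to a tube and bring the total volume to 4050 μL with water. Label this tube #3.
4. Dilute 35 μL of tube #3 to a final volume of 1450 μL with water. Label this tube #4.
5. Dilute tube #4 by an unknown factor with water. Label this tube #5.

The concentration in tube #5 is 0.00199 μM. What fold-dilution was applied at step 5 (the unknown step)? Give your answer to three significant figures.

21.4-fold

Step 1: 0.95 mL + 23.4 mL = 24.35 mL total → factor 24.35/0.95 = 25.632
Step 2: 0.48 mL brought to 31.5 mL → factor 31.5/0.48 = 65.625
Step 3: 0.12 mL brought to 4050 μL → factor 4.05/0.12 = 33.75
Step 4: 35 μL brought to 1450 μL → factor 1450/35 = 41.429
Step 5: unknown factor x
Product of known-step factors = 2.3519 × 10^6
Overall factor = 0.100 M / (0.00199 μM) = 5.0251 × 10^7
x = 5.0251 × 10^7 / 2.3519 × 10^6 = 21.4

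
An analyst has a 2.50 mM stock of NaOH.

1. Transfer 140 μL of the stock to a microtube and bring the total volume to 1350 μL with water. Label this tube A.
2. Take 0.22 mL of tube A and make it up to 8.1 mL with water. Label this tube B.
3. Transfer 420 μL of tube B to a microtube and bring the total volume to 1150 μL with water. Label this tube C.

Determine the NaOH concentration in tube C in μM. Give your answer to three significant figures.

Step 1: 140 μL brought to 1350 μL → factor 1350/140 = 9.6429
Step 2: 0.22 mL brought to 8.1 mL → factor 8.1/0.22 = 36.818
Step 3: 420 μL brought to 1150 μL → factor 1150/420 = 2.7381
Overall dilution factor = 9.6429 × 36.818 × 2.7381 = 972.11
Final = 2.50 mM / 972.11 = 0.002572 mM = 2.57 μM

2.57 μM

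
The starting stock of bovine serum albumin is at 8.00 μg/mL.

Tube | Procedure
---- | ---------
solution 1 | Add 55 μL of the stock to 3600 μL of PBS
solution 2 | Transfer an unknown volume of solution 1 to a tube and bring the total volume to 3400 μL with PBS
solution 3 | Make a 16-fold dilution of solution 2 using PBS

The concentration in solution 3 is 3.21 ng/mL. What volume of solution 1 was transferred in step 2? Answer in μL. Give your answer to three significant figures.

1.45 × 10^3 μL

Step 1: 55 μL + 3600 μL = 3655 μL total → factor 3655/55 = 66.455
Step 2: v brought to 3400 μL → factor = 3400 μL/v
Step 3: 16-fold → factor 16
Product of known-step factors = 1063.3
Overall factor = 8.00 μg/mL / (3.21 ng/mL) = 2492.2
Step-2 factor = 2492.2 / 1063.3 = 2.3439
v = 3400 μL / 2.3439 = 1.45 × 10^3 μL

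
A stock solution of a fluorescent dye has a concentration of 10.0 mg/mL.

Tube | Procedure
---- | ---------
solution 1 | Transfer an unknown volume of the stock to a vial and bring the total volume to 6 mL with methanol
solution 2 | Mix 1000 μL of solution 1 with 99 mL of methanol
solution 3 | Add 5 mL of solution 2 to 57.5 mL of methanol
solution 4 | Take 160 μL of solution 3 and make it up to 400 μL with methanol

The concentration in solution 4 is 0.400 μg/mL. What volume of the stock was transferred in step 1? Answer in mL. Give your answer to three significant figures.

0.750 mL

Step 1: v brought to 6 mL → factor = 6 mL/v
Step 2: 1000 μL + 99 mL = 1 × 10^5 μL total → factor 1 × 10^5/1000 = 100
Step 3: 5 mL + 57.5 mL = 62.5 mL total → factor 62.5/5 = 12.5
Step 4: 160 μL brought to 400 μL → factor 400/160 = 2.5
Product of known-step factors = 3125
Overall factor = 10.0 mg/mL / (0.400 μg/mL) = 25000
Step-1 factor = 25000 / 3125 = 8
v = 6 mL / 8 = 0.750 mL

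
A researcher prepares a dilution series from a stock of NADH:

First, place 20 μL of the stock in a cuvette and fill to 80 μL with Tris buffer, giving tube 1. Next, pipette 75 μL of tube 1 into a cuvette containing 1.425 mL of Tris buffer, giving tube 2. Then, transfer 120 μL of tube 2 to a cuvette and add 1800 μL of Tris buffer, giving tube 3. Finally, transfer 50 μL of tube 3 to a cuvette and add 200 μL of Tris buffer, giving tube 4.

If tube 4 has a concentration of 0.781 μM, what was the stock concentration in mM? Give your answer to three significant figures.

Step 1: 20 μL brought to 80 μL → factor 80/20 = 4
Step 2: 75 μL + 1.425 mL = 1500 μL total → factor 1500/75 = 20
Step 3: 120 μL + 1800 μL = 1920 μL total → factor 1920/120 = 16
Step 4: 50 μL + 200 μL = 250 μL total → factor 250/50 = 5
Overall dilution factor = 4 × 20 × 16 × 5 = 6400
Stock = 0.781 μM × 6400 = 4998 μM = 5.00 mM

5.00 mM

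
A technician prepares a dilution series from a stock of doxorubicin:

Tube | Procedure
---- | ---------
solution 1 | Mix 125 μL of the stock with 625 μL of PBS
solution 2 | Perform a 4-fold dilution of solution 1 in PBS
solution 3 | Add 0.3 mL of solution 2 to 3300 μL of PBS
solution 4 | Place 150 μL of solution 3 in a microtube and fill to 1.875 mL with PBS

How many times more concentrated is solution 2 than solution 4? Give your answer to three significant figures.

Step 1: 125 μL + 625 μL = 750 μL total → factor 750/125 = 6
Step 2: 4-fold → factor 4
Step 3: 0.3 mL + 3300 μL = 3.6 mL total → factor 3.6/0.3 = 12
Step 4: 150 μL brought to 1.875 mL → factor 1875/150 = 12.5
Dilution factor to solution 2 = 24; to solution 4 = 3600
[solution 2]/[solution 4] = (factor to solution 4)/(factor to solution 2) = 3600/24 = 150

150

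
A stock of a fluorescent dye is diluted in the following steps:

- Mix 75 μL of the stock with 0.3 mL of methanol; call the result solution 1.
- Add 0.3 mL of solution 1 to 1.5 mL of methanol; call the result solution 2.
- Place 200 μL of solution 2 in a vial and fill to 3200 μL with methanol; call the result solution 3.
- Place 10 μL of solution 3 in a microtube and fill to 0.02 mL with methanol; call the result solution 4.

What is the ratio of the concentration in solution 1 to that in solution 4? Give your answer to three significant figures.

192

Step 1: 75 μL + 0.3 mL = 375 μL total → factor 375/75 = 5
Step 2: 0.3 mL + 1.5 mL = 1.8 mL total → factor 1.8/0.3 = 6
Step 3: 200 μL brought to 3200 μL → factor 3200/200 = 16
Step 4: 10 μL brought to 0.02 mL → factor 20/10 = 2
Dilution factor to solution 1 = 5; to solution 4 = 960
[solution 1]/[solution 4] = (factor to solution 4)/(factor to solution 1) = 960/5 = 192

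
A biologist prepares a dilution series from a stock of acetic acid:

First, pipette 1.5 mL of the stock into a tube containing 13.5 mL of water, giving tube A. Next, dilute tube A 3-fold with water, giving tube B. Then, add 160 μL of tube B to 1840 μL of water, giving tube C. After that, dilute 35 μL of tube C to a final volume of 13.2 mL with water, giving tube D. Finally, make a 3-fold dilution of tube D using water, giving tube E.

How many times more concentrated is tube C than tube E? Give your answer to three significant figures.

1.13 × 10^3

Step 1: 1.5 mL + 13.5 mL = 15 mL total → factor 15/1.5 = 10
Step 2: 3-fold → factor 3
Step 3: 160 μL + 1840 μL = 2000 μL total → factor 2000/160 = 12.5
Step 4: 35 μL brought to 13.2 mL → factor 13200/35 = 377.14
Step 5: 3-fold → factor 3
Dilution factor to tube C = 375; to tube E = 4.2429 × 10^5
[tube C]/[tube E] = (factor to tube E)/(factor to tube C) = 4.2429 × 10^5/375 = 1.13 × 10^3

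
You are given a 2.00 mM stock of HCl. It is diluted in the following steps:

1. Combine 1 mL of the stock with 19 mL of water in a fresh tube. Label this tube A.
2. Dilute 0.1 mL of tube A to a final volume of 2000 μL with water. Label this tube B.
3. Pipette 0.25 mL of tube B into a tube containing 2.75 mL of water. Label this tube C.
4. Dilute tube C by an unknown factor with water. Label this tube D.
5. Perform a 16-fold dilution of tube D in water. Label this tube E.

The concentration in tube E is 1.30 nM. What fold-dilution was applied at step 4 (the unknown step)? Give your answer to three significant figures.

Step 1: 1 mL + 19 mL = 20 mL total → factor 20/1 = 20
Step 2: 0.1 mL brought to 2000 μL → factor 2/0.1 = 20
Step 3: 0.25 mL + 2.75 mL = 3 mL total → factor 3/0.25 = 12
Step 4: unknown factor x
Step 5: 16-fold → factor 16
Product of known-step factors = 76800
Overall factor = 2.00 mM / (1.30 nM) = 1.5385 × 10^6
x = 1.5385 × 10^6 / 76800 = 20.0

20.0-fold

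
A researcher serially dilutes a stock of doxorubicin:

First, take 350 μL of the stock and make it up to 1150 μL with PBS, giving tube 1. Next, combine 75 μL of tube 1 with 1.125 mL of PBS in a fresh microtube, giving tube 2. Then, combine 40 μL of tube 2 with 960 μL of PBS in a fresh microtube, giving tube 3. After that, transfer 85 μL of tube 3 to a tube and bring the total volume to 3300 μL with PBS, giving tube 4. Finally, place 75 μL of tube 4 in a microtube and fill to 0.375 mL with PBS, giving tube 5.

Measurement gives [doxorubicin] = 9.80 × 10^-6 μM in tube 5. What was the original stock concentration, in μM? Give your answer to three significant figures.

2.50 μM

Step 1: 350 μL brought to 1150 μL → factor 1150/350 = 3.2857
Step 2: 75 μL + 1.125 mL = 1200 μL total → factor 1200/75 = 16
Step 3: 40 μL + 960 μL = 1000 μL total → factor 1000/40 = 25
Step 4: 85 μL brought to 3300 μL → factor 3300/85 = 38.824
Step 5: 75 μL brought to 0.375 mL → factor 375/75 = 5
Overall dilution factor = 3.2857 × 16 × 25 × 38.824 × 5 = 2.5513 × 10^5
Stock = 9.80 × 10^-6 μM × 2.5513 × 10^5 = 2.50 μM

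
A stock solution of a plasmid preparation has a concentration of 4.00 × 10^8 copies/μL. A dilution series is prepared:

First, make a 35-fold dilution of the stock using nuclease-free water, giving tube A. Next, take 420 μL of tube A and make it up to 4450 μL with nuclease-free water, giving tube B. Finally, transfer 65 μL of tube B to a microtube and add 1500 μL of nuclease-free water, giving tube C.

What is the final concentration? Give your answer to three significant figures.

Step 1: 35-fold → factor 35
Step 2: 420 μL brought to 4450 μL → factor 4450/420 = 10.595
Step 3: 65 μL + 1500 μL = 1565 μL total → factor 1565/65 = 24.077
Overall dilution factor = 35 × 10.595 × 24.077 = 8928.5
Final = 4.00 × 10^8 copies/μL / 8928.5 = 4.48 × 10^4 copies/μL

4.48 × 10^4 copies/μL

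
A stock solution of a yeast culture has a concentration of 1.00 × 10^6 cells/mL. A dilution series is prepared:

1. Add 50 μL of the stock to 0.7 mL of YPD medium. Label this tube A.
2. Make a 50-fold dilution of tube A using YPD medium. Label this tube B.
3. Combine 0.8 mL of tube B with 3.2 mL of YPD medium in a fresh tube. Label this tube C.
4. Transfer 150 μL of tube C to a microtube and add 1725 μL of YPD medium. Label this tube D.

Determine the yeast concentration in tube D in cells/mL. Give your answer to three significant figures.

21.3 cells/mL

Step 1: 50 μL + 0.7 mL = 750 μL total → factor 750/50 = 15
Step 2: 50-fold → factor 50
Step 3: 0.8 mL + 3.2 mL = 4 mL total → factor 4/0.8 = 5
Step 4: 150 μL + 1725 μL = 1875 μL total → factor 1875/150 = 12.5
Overall dilution factor = 15 × 50 × 5 × 12.5 = 46875
Final = 1.00 × 10^6 cells/mL / 46875 = 21.3 cells/mL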